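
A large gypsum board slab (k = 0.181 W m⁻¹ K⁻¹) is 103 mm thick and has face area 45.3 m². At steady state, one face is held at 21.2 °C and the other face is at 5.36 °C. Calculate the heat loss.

Q = kA·ΔT/L = 0.181 × 45.3 × |21.2 °C − 5.36 °C| / 0.103 = 1260 W

Q = 1260 W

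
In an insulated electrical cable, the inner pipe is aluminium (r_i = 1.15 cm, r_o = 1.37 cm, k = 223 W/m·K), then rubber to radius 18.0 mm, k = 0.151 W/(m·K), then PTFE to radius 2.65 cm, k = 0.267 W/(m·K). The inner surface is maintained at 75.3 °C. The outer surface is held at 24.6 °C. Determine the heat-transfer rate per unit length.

Treat each layer as a resistance in series:
  R'_aluminium = ln(0.0137/0.0115)/(2πk) = 0.1750/(2π·223) = 1.249×10^-4 m·K/W
  R'_rubber = ln(0.0180/0.0137)/(2πk) = 0.2730/(2π·0.151) = 0.2877 m·K/W
  R'_PTFE = ln(0.0265/0.0180)/(2πk) = 0.3868/(2π·0.267) = 0.2305 m·K/W
ΣR = 1.249×10^-4 + 0.2877 + 0.2305 = 0.5183 m·K/W
Q' = ΔT/ΣR = (75.3 °C − 24.6 °C)/0.5183 = 97.8 W/m

Q' = 97.8 W/m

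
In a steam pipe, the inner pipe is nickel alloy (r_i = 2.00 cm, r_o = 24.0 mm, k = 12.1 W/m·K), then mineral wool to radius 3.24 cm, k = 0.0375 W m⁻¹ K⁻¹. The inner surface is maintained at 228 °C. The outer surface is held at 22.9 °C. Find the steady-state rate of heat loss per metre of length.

Resistance network (inner→outer):
  R'_nickel alloy = ln(0.0240/0.0200)/(2πk) = 0.1823/(2π·12.1) = 0.002398 m·K/W
  R'_mineral wool = ln(0.0324/0.0240)/(2πk) = 0.3001/(2π·0.0375) = 1.274 m·K/W
ΣR = 0.002398 + 1.274 = 1.276 m·K/W
Q' = ΔT/ΣR = (228 °C − 22.9 °C)/1.276 = 161 W/m

Q' = 161 W/m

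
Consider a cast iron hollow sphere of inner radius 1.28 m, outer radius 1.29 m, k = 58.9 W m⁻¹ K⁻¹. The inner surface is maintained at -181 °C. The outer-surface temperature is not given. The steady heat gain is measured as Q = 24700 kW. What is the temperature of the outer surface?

T_out = 21.1 °C

Series resistances:
  R_cast iron = (1/1.28 − 1/1.29)/(4πk) = 0.006056/(4π·58.9) = 8.182×10^-6 K/W
ΣR = 8.182×10^-6 K/W
ΔT = Q·ΣR = 2.47×10^7 × 8.182×10^-6 = 202.1 K
Heat flows inward, so T_out = T_in + ΔT = -181 + 202.1 = 21.1 °C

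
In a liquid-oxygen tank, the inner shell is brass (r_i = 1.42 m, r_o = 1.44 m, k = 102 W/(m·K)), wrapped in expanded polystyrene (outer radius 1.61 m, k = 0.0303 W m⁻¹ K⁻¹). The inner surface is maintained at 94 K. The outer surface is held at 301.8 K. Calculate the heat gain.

Treat each layer as a resistance in series:
  R_brass = (1/1.42 − 1/1.44)/(4πk) = 0.009781/(4π·102) = 7.631×10^-6 K/W
  R_expanded polystyrene = (1/1.44 − 1/1.61)/(4πk) = 0.07333/(4π·0.0303) = 0.1926 K/W
ΣR = 7.631×10^-6 + 0.1926 = 0.1926 K/W
Q = ΔT/ΣR = (94 K − 301.8 K)/0.1926 = -1080 W
(Negative Q ⇒ heat flows inward; heat gain = 1080 W.)

Q = 1080 W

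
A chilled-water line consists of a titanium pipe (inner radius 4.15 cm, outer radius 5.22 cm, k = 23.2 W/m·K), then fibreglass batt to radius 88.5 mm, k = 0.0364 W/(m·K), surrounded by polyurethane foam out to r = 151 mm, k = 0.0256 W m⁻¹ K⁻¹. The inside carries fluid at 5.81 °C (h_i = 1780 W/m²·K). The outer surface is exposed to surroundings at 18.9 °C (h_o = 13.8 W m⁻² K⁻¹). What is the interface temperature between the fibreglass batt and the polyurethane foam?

Treat each layer as a resistance in series:
  R'_conv,in = 1/(2πr h) = 1/(2π·0.0415·1780) = 0.002155 m·K/W
  R'_titanium = ln(0.0522/0.0415)/(2πk) = 0.2294/(2π·23.2) = 0.001574 m·K/W
  R'_fibreglass batt = ln(0.0885/0.0522)/(2πk) = 0.5279/(2π·0.0364) = 2.308 m·K/W
  R'_polyurethane foam = ln(0.151/0.0885)/(2πk) = 0.5343/(2π·0.0256) = 3.322 m·K/W
  R'_conv,out = 1/(2πr h) = 1/(2π·0.151·13.8) = 0.07638 m·K/W
ΣR = 0.002155 + 0.001574 + 2.308 + 3.322 + 0.07638 = 5.710 m·K/W
Q' = ΔT/ΣR = (5.81 °C − 18.9 °C)/5.710 = -2.292 W/m
From the inner boundary to the fibreglass batt/polyurethane foam interface, ΣR_partial = 2.312 m·K/W.
T_interface = T_in − Q'·ΣR_partial = 5.81 °C − (-2.292)(2.312) = 11.1 °C

T = 11.1 °C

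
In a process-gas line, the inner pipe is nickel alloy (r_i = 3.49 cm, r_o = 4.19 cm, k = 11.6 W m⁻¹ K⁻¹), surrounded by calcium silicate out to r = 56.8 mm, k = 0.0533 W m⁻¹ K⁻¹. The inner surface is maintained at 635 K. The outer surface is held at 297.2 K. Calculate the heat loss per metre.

Q' = 371 W/m

Resistance network (inner→outer):
  R'_nickel alloy = ln(0.0419/0.0349)/(2πk) = 0.1828/(2π·11.6) = 0.002508 m·K/W
  R'_calcium silicate = ln(0.0568/0.0419)/(2πk) = 0.3043/(2π·0.0533) = 0.9085 m·K/W
ΣR = 0.002508 + 0.9085 = 0.9110 m·K/W
Q' = ΔT/ΣR = (635 K − 297.2 K)/0.9110 = 371 W/m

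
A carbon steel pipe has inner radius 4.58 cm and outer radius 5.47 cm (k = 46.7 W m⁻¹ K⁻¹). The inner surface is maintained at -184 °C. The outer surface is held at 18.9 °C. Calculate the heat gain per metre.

Q' = 2πk·ΔT/ln(r₂/r₁) = 2π × 46.7 × 202.9 / ln(0.0547/0.0458) = 3.35×10^5 W/m

Q' = 3.35×10^5 W/m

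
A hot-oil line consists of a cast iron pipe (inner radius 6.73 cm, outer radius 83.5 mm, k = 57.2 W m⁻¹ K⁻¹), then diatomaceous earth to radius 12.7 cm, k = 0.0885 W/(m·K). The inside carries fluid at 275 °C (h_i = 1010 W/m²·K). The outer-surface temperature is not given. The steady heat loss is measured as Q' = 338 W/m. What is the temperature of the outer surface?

Series resistances:
  R'_conv,in = 1/(2πr h) = 1/(2π·0.0673·1010) = 0.002341 m·K/W
  R'_cast iron = ln(0.0835/0.0673)/(2πk) = 0.2157/(2π·57.2) = 6.001×10^-4 m·K/W
  R'_diatomaceous earth = ln(0.127/0.0835)/(2πk) = 0.4193/(2π·0.0885) = 0.7541 m·K/W
ΣR = 0.7571 m·K/W
ΔT = Q'·ΣR = 338 × 0.7571 = 255.9 K
Heat flows outward, so T_out = T_in − ΔT = 275 − 255.9 = 19.1 °C

T_out = 19.1 °C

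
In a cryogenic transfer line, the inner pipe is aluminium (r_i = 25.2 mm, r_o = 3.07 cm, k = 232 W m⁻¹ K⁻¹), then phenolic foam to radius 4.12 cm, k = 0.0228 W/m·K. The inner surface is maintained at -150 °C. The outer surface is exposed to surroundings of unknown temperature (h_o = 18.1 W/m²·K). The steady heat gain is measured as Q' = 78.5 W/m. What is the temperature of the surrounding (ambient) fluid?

T_out = 28.0 °C

Sum the resistances:
  R'_aluminium = ln(0.0307/0.0252)/(2πk) = 0.1974/(2π·232) = 1.354×10^-4 m·K/W
  R'_phenolic foam = ln(0.0412/0.0307)/(2πk) = 0.2942/(2π·0.0228) = 2.053 m·K/W
  R'_conv,out = 1/(2πr h) = 1/(2π·0.0412·18.1) = 0.2134 m·K/W
ΣR = 2.267 m·K/W
ΔT = Q'·ΣR = 78.5 × 2.267 = 178.0 K
Heat flows inward, so T_out = T_in + ΔT = -150 + 178.0 = 28.0 °C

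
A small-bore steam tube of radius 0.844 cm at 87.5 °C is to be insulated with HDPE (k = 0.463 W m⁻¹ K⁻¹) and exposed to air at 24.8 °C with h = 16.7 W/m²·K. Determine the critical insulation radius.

r_cr = 2.77 cm

For a cylinder, r_cr = k_ins/h = 0.463/16.7 = 0.0277 m = 2.77 cm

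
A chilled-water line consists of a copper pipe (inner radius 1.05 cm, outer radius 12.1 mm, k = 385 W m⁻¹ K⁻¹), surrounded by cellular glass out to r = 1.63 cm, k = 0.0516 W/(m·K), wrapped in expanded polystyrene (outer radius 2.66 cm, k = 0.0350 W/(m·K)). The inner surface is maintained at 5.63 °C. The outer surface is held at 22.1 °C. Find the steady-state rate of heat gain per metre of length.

Series thermal resistances, inner to outer:
  R'_copper = ln(0.0121/0.0105)/(2πk) = 0.1418/(2π·385) = 5.863×10^-5 m·K/W
  R'_cellular glass = ln(0.0163/0.0121)/(2πk) = 0.2980/(2π·0.0516) = 0.9190 m·K/W
  R'_expanded polystyrene = ln(0.0266/0.0163)/(2πk) = 0.4897/(2π·0.0350) = 2.227 m·K/W
ΣR = 5.863×10^-5 + 0.9190 + 2.227 = 3.146 m·K/W
Q' = ΔT/ΣR = (5.63 °C − 22.1 °C)/3.146 = -5.24 W/m
(Negative Q' ⇒ heat flows inward; heat gain = 5.24 W/m.)

Q' = 5.24 W/m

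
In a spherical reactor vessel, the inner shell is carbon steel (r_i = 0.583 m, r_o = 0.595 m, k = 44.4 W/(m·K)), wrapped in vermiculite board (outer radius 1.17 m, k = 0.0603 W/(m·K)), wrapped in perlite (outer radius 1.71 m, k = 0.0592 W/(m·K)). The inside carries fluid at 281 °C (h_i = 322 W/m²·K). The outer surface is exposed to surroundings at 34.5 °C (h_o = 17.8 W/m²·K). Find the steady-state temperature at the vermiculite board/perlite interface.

Resistance network (inner→outer):
  R_conv,in = 1/(4πr²h) = 1/(4π·0.583²·322) = 7.271×10^-4 K/W
  R_carbon steel = (1/0.583 − 1/0.595)/(4πk) = 0.03459/(4π·44.4) = 6.200×10^-5 K/W
  R_vermiculite board = (1/0.595 − 1/1.17)/(4πk) = 0.8260/(4π·0.0603) = 1.090 K/W
  R_perlite = (1/1.17 − 1/1.71)/(4πk) = 0.2699/(4π·0.0592) = 0.3628 K/W
  R_conv,out = 1/(4πr²h) = 1/(4π·1.71²·17.8) = 0.001529 K/W
ΣR = 7.271×10^-4 + 6.200×10^-5 + 1.090 + 0.3628 + 0.001529 = 1.455 K/W
Q = ΔT/ΣR = (281 °C − 34.5 °C)/1.455 = 169.4 W
From the inner boundary to the vermiculite board/perlite interface, ΣR_partial = 1.091 K/W.
T_interface = T_in − Q·ΣR_partial = 281 °C − (169.4)(1.091) = 96.2 °C

T = 96.2 °C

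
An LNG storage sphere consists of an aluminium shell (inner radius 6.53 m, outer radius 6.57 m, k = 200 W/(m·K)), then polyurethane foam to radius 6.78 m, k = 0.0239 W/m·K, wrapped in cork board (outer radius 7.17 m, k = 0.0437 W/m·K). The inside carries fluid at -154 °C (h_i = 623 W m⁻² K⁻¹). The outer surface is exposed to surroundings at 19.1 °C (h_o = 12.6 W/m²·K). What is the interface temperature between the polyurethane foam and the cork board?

Treat each layer as a resistance in series:
  R_conv,in = 1/(4πr²h) = 1/(4π·6.53²·623) = 2.996×10^-6 K/W
  R_aluminium = (1/6.53 − 1/6.57)/(4πk) = 9.324×10^-4/(4π·200) = 3.710×10^-7 K/W
  R_polyurethane foam = (1/6.57 − 1/6.78)/(4πk) = 0.004714/(4π·0.0239) = 0.01570 K/W
  R_cork board = (1/6.78 − 1/7.17)/(4πk) = 0.008023/(4π·0.0437) = 0.01461 K/W
  R_conv,out = 1/(4πr²h) = 1/(4π·7.17²·12.6) = 1.229×10^-4 K/W
ΣR = 2.996×10^-6 + 3.710×10^-7 + 0.01570 + 0.01461 + 1.229×10^-4 = 0.03044 K/W
Q = ΔT/ΣR = (-154 °C − 19.1 °C)/0.03044 = -5687 W
From the inner boundary to the polyurethane foam/cork board interface, ΣR_partial = 0.01570 K/W.
T_interface = T_in − Q·ΣR_partial = -154 °C − (-5687)(0.01570) = -64.7 °C

T = -64.7 °C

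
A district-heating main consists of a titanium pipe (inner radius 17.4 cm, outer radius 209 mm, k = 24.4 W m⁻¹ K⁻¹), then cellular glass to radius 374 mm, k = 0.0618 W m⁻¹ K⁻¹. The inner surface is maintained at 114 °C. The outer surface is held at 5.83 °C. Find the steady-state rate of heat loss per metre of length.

Treat each layer as a resistance in series:
  R'_titanium = ln(0.209/0.174)/(2πk) = 0.1833/(2π·24.4) = 0.001195 m·K/W
  R'_cellular glass = ln(0.374/0.209)/(2πk) = 0.5819/(2π·0.0618) = 1.499 m·K/W
ΣR = 0.001195 + 1.499 = 1.500 m·K/W
Q' = ΔT/ΣR = (114 °C − 5.83 °C)/1.500 = 72.1 W/m

Q' = 72.1 W/m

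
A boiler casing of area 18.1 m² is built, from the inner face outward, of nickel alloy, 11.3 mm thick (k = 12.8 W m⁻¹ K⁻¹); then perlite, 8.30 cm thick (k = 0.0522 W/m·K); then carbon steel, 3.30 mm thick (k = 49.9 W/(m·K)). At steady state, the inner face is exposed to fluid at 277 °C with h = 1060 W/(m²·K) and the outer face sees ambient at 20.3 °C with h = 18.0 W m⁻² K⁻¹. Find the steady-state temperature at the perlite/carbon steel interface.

Treat each layer as a resistance in series:
  R_conv,in = 1/(hA) = 1/(1060·18.1) = 5.212×10^-5 K/W
  R_nickel alloy = L/(kA) = 0.0113/(12.8·18.1) = 4.877×10^-5 K/W
  R_perlite = L/(kA) = 0.0830/(0.0522·18.1) = 0.08785 K/W
  R_carbon steel = L/(kA) = 0.00330/(49.9·18.1) = 3.654×10^-6 K/W
  R_conv,out = 1/(hA) = 1/(18.0·18.1) = 0.003069 K/W
ΣR = 5.212×10^-5 + 4.877×10^-5 + 0.08785 + 3.654×10^-6 + 0.003069 = 0.09102 K/W
Q = ΔT/ΣR = (277 °C − 20.3 °C)/0.09102 = 2820 W
From the inner boundary to the perlite/carbon steel interface, ΣR_partial = 0.08795 K/W.
T_interface = T_in − Q·ΣR_partial = 277 °C − (2820)(0.08795) = 29.0 °C

T = 29.0 °C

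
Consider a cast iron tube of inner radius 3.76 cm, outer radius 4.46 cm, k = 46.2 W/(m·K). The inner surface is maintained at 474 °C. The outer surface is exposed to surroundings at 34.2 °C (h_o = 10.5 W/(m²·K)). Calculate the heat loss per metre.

Treat each layer as a resistance in series:
  R'_cast iron = ln(0.0446/0.0376)/(2πk) = 0.1707/(2π·46.2) = 5.881×10^-4 m·K/W
  R'_conv,out = 1/(2πr h) = 1/(2π·0.0446·10.5) = 0.3399 m·K/W
ΣR = 5.881×10^-4 + 0.3399 = 0.3405 m·K/W
Q' = ΔT/ΣR = (474 °C − 34.2 °C)/0.3405 = 1290 W/m

Q' = 1290 W/m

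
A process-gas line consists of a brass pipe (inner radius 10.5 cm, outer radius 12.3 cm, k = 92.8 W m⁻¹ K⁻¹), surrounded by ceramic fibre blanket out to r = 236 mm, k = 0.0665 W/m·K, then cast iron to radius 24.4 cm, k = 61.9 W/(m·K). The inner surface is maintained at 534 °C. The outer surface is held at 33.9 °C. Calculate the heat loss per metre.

Resistance network (inner→outer):
  R'_brass = ln(0.123/0.105)/(2πk) = 0.1582/(2π·92.8) = 2.714×10^-4 m·K/W
  R'_ceramic fibre blanket = ln(0.236/0.123)/(2πk) = 0.6516/(2π·0.0665) = 1.560 m·K/W
  R'_cast iron = ln(0.244/0.236)/(2πk) = 0.03334/(2π·61.9) = 8.571×10^-5 m·K/W
ΣR = 2.714×10^-4 + 1.560 + 8.571×10^-5 = 1.560 m·K/W
Q' = ΔT/ΣR = (534 °C − 33.9 °C)/1.560 = 321 W/m

Q' = 321 W/m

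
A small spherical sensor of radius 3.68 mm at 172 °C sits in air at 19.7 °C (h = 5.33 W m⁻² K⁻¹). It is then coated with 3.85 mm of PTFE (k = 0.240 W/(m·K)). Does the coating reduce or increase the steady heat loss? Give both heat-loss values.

Critical radius for a sphere: r_cr = 2k/h = 0.0901 m = 9.01 cm.
Outer radius after coating: r₂ = 0.00368 + 0.00385 = 0.00753 m.
Since r₁ < r_cr and r₂ ≤ r_cr, the coating moves toward the maximum at r_cr — heat loss rises.
Bare: R = 1/(4πr₁²h) = 1102 K/W; Q = 152.3/1102 = 0.138 W.
Coated: R = R_cond + R_conv = 309.4 K/W; Q = 152.3/309.4 = 0.492 W.

increases: 0.138 → 0.492 W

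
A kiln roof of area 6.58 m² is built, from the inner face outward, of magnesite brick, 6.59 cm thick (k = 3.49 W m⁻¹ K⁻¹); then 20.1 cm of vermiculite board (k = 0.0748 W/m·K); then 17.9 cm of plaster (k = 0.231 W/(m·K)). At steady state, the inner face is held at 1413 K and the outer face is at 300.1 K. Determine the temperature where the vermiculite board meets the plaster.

Resistance network (inner→outer):
  R_magnesite brick = L/(kA) = 0.0659/(3.49·6.58) = 0.002870 K/W
  R_vermiculite board = L/(kA) = 0.201/(0.0748·6.58) = 0.4084 K/W
  R_plaster = L/(kA) = 0.179/(0.231·6.58) = 0.1178 K/W
ΣR = 0.002870 + 0.4084 + 0.1178 = 0.5291 K/W
Q = ΔT/ΣR = (1413 K − 300.1 K)/0.5291 = 2103 W
From the inner boundary to the vermiculite board/plaster interface, ΣR_partial = 0.4113 K/W.
T_interface = T_in − Q·ΣR_partial = 1413 K − (2103)(0.4113) = 548 K

T = 548 K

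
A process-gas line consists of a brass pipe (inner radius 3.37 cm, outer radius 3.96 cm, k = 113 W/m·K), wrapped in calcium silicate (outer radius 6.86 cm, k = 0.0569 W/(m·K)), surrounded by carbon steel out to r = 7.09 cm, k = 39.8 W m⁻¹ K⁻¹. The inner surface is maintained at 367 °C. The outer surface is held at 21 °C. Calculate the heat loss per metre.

Q' = 225 W/m

Series thermal resistances, inner to outer:
  R'_brass = ln(0.0396/0.0337)/(2πk) = 0.1613/(2π·113) = 2.272×10^-4 m·K/W
  R'_calcium silicate = ln(0.0686/0.0396)/(2πk) = 0.5495/(2π·0.0569) = 1.537 m·K/W
  R'_carbon steel = ln(0.0709/0.0686)/(2πk) = 0.03298/(2π·39.8) = 1.319×10^-4 m·K/W
ΣR = 2.272×10^-4 + 1.537 + 1.319×10^-4 = 1.537 m·K/W
Q' = ΔT/ΣR = (367 °C − 21 °C)/1.537 = 225 W/m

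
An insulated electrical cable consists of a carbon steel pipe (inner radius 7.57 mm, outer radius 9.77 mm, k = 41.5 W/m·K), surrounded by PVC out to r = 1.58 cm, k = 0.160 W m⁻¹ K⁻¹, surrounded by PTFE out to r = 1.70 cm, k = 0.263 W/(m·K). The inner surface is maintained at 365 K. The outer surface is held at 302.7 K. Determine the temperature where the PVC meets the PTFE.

T = 308.0 K

Resistance network (inner→outer):
  R'_carbon steel = ln(0.00977/0.00757)/(2πk) = 0.2551/(2π·41.5) = 9.784×10^-4 m·K/W
  R'_PVC = ln(0.0158/0.00977)/(2πk) = 0.4807/(2π·0.160) = 0.4782 m·K/W
  R'_PTFE = ln(0.0170/0.0158)/(2πk) = 0.07320/(2π·0.263) = 0.04430 m·K/W
ΣR = 9.784×10^-4 + 0.4782 + 0.04430 = 0.5235 m·K/W
Q' = ΔT/ΣR = (365 K − 302.7 K)/0.5235 = 119.0 W/m
From the inner boundary to the PVC/PTFE interface, ΣR_partial = 0.4792 m·K/W.
T_interface = T_in − Q'·ΣR_partial = 365 K − (119.0)(0.4792) = 308.0 K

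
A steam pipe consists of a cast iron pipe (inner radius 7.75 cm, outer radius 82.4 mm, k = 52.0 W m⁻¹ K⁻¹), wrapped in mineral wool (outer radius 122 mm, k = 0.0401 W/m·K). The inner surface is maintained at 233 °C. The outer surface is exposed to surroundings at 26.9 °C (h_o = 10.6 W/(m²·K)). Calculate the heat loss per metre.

Resistance network (inner→outer):
  R'_cast iron = ln(0.0824/0.0775)/(2πk) = 0.06131/(2π·52.0) = 1.876×10^-4 m·K/W
  R'_mineral wool = ln(0.122/0.0824)/(2πk) = 0.3924/(2π·0.0401) = 1.558 m·K/W
  R'_conv,out = 1/(2πr h) = 1/(2π·0.122·10.6) = 0.1231 m·K/W
ΣR = 1.876×10^-4 + 1.558 + 0.1231 = 1.681 m·K/W
Q' = ΔT/ΣR = (233 °C − 26.9 °C)/1.681 = 123 W/m

Q' = 123 W/m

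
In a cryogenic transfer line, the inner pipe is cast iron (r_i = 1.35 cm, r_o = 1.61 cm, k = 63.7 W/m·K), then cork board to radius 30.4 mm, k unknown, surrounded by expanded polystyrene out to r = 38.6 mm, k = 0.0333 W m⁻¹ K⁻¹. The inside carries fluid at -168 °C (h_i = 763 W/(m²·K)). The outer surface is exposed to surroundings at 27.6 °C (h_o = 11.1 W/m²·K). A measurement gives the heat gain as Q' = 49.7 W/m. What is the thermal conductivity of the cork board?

k = 0.0420 W/m·K

ΣR = ΔT/Q' = |-168 − 27.6|/49.7 = 3.936 m·K/W
Known resistances:
  R'_conv,in = 1/(2πr h) = 1/(2π·0.0135·763) = 0.01545 m·K/W
  R'_cast iron = ln(0.0161/0.0135)/(2πk) = 0.1761/(2π·63.7) = 4.401×10^-4 m·K/W
  R'_expanded polystyrene = ln(0.0386/0.0304)/(2πk) = 0.2388/(2π·0.0333) = 1.141 m·K/W
  R'_conv,out = 1/(2πr h) = 1/(2π·0.0386·11.1) = 0.3715 m·K/W
R_cork board = ΣR − ΣR_known = 3.936 − 1.528 = 2.408 m·K/W
ln(r₂/r₁)/(2πk) = 2.408 ⇒ k = 0.6356/(2π·2.408) = 0.0420 W/m·K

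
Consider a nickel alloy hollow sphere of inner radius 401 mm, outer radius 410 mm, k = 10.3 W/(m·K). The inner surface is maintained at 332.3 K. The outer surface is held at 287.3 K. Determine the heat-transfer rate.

Q = 4πk·ΔT/(1/r₁ − 1/r₂) = 4π × 10.3 × 45 / (1/0.401 − 1/0.410) = 1.06×10^5 W

Q = 106 kW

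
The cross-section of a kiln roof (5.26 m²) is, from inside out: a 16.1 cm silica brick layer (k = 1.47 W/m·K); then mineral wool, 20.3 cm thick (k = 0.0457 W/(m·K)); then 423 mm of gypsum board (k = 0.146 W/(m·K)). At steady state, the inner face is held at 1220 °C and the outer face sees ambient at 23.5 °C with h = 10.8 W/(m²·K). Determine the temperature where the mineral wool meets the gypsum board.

Treat each layer as a resistance in series:
  R_silica brick = L/(kA) = 0.161/(1.47·5.26) = 0.02082 K/W
  R_mineral wool = L/(kA) = 0.203/(0.0457·5.26) = 0.8445 K/W
  R_gypsum board = L/(kA) = 0.423/(0.146·5.26) = 0.5508 K/W
  R_conv,out = 1/(hA) = 1/(10.8·5.26) = 0.01760 K/W
ΣR = 0.02082 + 0.8445 + 0.5508 + 0.01760 = 1.434 K/W
Q = ΔT/ΣR = (1220 °C − 23.5 °C)/1.434 = 834.4 W
From the inner boundary to the mineral wool/gypsum board interface, ΣR_partial = 0.8653 K/W.
T_interface = T_in − Q·ΣR_partial = 1220 °C − (834.4)(0.8653) = 498 °C

T = 498 °C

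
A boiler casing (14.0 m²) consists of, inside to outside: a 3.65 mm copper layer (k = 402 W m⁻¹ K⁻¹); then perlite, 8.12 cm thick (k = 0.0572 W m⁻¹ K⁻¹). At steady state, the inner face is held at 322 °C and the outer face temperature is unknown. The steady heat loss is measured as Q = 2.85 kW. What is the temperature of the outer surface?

Series resistances:
  R_copper = L/(kA) = 0.00365/(402·14.0) = 6.485×10^-7 K/W
  R_perlite = L/(kA) = 0.0812/(0.0572·14.0) = 0.1014 K/W
ΣR = 0.1014 K/W
ΔT = Q·ΣR = 2850 × 0.1014 = 289.0 K
Heat flows outward, so T_out = T_in − ΔT = 322 − 289.0 = 33.0 °C

T_out = 33.0 °C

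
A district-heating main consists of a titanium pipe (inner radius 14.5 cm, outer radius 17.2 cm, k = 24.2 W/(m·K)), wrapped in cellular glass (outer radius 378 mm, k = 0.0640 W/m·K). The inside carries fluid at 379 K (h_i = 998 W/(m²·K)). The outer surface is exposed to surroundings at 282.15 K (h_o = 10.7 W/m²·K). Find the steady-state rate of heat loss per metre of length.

Q' = 48.4 W/m

Treat each layer as a resistance in series:
  R'_conv,in = 1/(2πr h) = 1/(2π·0.145·998) = 0.001100 m·K/W
  R'_titanium = ln(0.172/0.145)/(2πk) = 0.1708/(2π·24.2) = 0.001123 m·K/W
  R'_cellular glass = ln(0.378/0.172)/(2πk) = 0.7874/(2π·0.0640) = 1.958 m·K/W
  R'_conv,out = 1/(2πr h) = 1/(2π·0.378·10.7) = 0.03935 m·K/W
ΣR = 0.001100 + 0.001123 + 1.958 + 0.03935 = 2.000 m·K/W
Q' = ΔT/ΣR = (379 K − 282.15 K)/2.000 = 48.4 W/m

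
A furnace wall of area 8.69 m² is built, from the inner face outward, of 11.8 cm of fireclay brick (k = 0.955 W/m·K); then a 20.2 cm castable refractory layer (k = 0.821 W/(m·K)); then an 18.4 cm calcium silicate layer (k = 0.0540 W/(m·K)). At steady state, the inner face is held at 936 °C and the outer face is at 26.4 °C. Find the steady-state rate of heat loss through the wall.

Series thermal resistances, inner to outer:
  R_fireclay brick = L/(kA) = 0.118/(0.955·8.69) = 0.01422 K/W
  R_castable refractory = L/(kA) = 0.202/(0.821·8.69) = 0.02831 K/W
  R_calcium silicate = L/(kA) = 0.184/(0.0540·8.69) = 0.3921 K/W
ΣR = 0.01422 + 0.02831 + 0.3921 = 0.4346 K/W
Q = ΔT/ΣR = (936 °C − 26.4 °C)/0.4346 = 2090 W

Q = 2.09 kW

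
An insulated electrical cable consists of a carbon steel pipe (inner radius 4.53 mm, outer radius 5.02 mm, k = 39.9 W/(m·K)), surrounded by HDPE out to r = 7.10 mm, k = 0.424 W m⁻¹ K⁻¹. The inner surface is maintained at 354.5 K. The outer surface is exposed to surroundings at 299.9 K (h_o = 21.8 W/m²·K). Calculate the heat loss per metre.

Series thermal resistances, inner to outer:
  R'_carbon steel = ln(0.00502/0.00453)/(2πk) = 0.1027/(2π·39.9) = 4.097×10^-4 m·K/W
  R'_HDPE = ln(0.00710/0.00502)/(2πk) = 0.3467/(2π·0.424) = 0.1301 m·K/W
  R'_conv,out = 1/(2πr h) = 1/(2π·0.00710·21.8) = 1.028 m·K/W
ΣR = 4.097×10^-4 + 0.1301 + 1.028 = 1.159 m·K/W
Q' = ΔT/ΣR = (354.5 K − 299.9 K)/1.159 = 47.1 W/m

Q' = 47.1 W/m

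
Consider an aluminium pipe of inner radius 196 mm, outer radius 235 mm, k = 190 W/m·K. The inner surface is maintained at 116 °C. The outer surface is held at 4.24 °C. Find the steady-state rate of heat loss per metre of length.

Q' = 735 kW/m

Q' = 2πk·ΔT/ln(r₂/r₁) = 2π × 190 × 111.76 / ln(0.235/0.196) = 7.35×10^5 W/m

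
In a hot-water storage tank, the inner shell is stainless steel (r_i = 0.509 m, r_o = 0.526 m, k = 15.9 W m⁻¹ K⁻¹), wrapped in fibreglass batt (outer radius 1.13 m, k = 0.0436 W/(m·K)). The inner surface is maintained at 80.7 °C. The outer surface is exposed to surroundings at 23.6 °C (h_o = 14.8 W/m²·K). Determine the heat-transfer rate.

Q = 30.7 W

Treat each layer as a resistance in series:
  R_stainless steel = (1/0.509 − 1/0.526)/(4πk) = 0.06350/(4π·15.9) = 3.178×10^-4 K/W
  R_fibreglass batt = (1/0.526 − 1/1.13)/(4πk) = 1.016/(4π·0.0436) = 1.855 K/W
  R_conv,out = 1/(4πr²h) = 1/(4π·1.13²·14.8) = 0.004211 K/W
ΣR = 3.178×10^-4 + 1.855 + 0.004211 = 1.860 K/W
Q = ΔT/ΣR = (80.7 °C − 23.6 °C)/1.860 = 30.7 W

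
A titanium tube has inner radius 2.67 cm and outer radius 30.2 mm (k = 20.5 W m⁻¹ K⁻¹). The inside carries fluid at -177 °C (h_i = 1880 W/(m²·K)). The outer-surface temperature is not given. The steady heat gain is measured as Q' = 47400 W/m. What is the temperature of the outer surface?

Sum the resistances:
  R'_conv,in = 1/(2πr h) = 1/(2π·0.0267·1880) = 0.003171 m·K/W
  R'_titanium = ln(0.0302/0.0267)/(2πk) = 0.1232/(2π·20.5) = 9.563×10^-4 m·K/W
ΣR = 0.004127 m·K/W
ΔT = Q'·ΣR = 47400 × 0.004127 = 195.6 K
Heat flows inward, so T_out = T_in + ΔT = -177 + 195.6 = 18.6 °C

T_out = 18.6 °C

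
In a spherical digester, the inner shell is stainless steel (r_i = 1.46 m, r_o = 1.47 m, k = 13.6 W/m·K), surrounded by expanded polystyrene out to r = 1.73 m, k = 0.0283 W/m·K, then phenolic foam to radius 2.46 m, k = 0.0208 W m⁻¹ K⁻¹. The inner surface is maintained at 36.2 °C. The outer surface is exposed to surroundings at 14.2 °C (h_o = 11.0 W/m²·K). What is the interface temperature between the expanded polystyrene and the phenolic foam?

T = 29.5 °C

Treat each layer as a resistance in series:
  R_stainless steel = (1/1.46 − 1/1.47)/(4πk) = 0.004659/(4π·13.6) = 2.726×10^-5 K/W
  R_expanded polystyrene = (1/1.47 − 1/1.73)/(4πk) = 0.1022/(4π·0.0283) = 0.2875 K/W
  R_phenolic foam = (1/1.73 − 1/2.46)/(4πk) = 0.1715/(4π·0.0208) = 0.6562 K/W
  R_conv,out = 1/(4πr²h) = 1/(4π·2.46²·11.0) = 0.001195 K/W
ΣR = 2.726×10^-5 + 0.2875 + 0.6562 + 0.001195 = 0.9449 K/W
Q = ΔT/ΣR = (36.2 °C − 14.2 °C)/0.9449 = 23.28 W
From the inner boundary to the expanded polystyrene/phenolic foam interface, ΣR_partial = 0.2875 K/W.
T_interface = T_in − Q·ΣR_partial = 36.2 °C − (23.28)(0.2875) = 29.5 °C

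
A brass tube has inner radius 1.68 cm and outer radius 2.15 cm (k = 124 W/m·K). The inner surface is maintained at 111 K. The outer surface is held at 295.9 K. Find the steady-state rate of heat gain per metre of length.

Q' = 5.84×10^5 W/m

Q' = 2πk·ΔT/ln(r₂/r₁) = 2π × 124 × 184.9 / ln(0.0215/0.0168) = 5.84×10^5 W/m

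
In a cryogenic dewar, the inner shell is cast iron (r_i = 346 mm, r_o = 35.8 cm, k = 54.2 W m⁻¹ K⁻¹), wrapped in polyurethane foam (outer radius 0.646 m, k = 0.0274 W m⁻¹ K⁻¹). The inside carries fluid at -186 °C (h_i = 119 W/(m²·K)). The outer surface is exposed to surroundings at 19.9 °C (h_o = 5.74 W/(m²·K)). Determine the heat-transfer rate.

Resistance network (inner→outer):
  R_conv,in = 1/(4πr²h) = 1/(4π·0.346²·119) = 0.005586 K/W
  R_cast iron = (1/0.346 − 1/0.358)/(4πk) = 0.09688/(4π·54.2) = 1.422×10^-4 K/W
  R_polyurethane foam = (1/0.358 − 1/0.646)/(4πk) = 1.245/(4π·0.0274) = 3.617 K/W
  R_conv,out = 1/(4πr²h) = 1/(4π·0.646²·5.74) = 0.03322 K/W
ΣR = 0.005586 + 1.422×10^-4 + 3.617 + 0.03322 = 3.656 K/W
Q = ΔT/ΣR = (-186 °C − 19.9 °C)/3.656 = -56.3 W
(Negative Q ⇒ heat flows inward; heat gain = 56.3 W.)

Q = 56.3 W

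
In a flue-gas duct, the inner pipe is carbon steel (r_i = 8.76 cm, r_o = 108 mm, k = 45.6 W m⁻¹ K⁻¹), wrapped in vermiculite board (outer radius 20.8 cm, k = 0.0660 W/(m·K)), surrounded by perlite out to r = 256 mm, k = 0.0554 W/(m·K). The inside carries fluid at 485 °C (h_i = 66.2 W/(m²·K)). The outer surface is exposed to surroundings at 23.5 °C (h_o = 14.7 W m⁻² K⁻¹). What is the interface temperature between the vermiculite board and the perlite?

T = 155 °C

Series thermal resistances, inner to outer:
  R'_conv,in = 1/(2πr h) = 1/(2π·0.0876·66.2) = 0.02744 m·K/W
  R'_carbon steel = ln(0.108/0.0876)/(2πk) = 0.2094/(2π·45.6) = 7.307×10^-4 m·K/W
  R'_vermiculite board = ln(0.208/0.108)/(2πk) = 0.6554/(2π·0.0660) = 1.580 m·K/W
  R'_perlite = ln(0.256/0.208)/(2πk) = 0.2076/(2π·0.0554) = 0.5965 m·K/W
  R'_conv,out = 1/(2πr h) = 1/(2π·0.256·14.7) = 0.04229 m·K/W
ΣR = 0.02744 + 7.307×10^-4 + 1.580 + 0.5965 + 0.04229 = 2.247 m·K/W
Q' = ΔT/ΣR = (485 °C − 23.5 °C)/2.247 = 205.4 W/m
From the inner boundary to the vermiculite board/perlite interface, ΣR_partial = 1.608 m·K/W.
T_interface = T_in − Q'·ΣR_partial = 485 °C − (205.4)(1.608) = 155 °C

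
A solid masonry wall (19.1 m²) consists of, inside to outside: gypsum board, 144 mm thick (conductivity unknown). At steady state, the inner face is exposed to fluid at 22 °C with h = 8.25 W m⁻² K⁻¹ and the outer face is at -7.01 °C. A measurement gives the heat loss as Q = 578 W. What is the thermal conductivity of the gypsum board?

k = 0.172 W/m·K

ΣR = ΔT/Q = |22 − -7.01|/578 = 0.05019 K/W
Known resistances:
  R_conv,in = 1/(hA) = 1/(8.25·19.1) = 0.006346 K/W
R_gypsum board = ΣR − ΣR_known = 0.05019 − 0.006346 = 0.04384 K/W
L/(kA) = 0.04384 ⇒ k = 0.144/(0.04384·19.1) = 0.172 W/m·K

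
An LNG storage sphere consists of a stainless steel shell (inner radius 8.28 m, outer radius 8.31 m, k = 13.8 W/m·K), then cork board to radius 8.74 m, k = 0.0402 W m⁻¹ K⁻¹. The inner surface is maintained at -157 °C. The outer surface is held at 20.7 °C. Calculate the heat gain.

Treat each layer as a resistance in series:
  R_stainless steel = (1/8.28 − 1/8.31)/(4πk) = 4.360×10^-4/(4π·13.8) = 2.514×10^-6 K/W
  R_cork board = (1/8.31 − 1/8.74)/(4πk) = 0.005920/(4π·0.0402) = 0.01172 K/W
ΣR = 2.514×10^-6 + 0.01172 = 0.01172 K/W
Q = ΔT/ΣR = (-157 °C − 20.7 °C)/0.01172 = -15200 W
(Negative Q ⇒ heat flows inward; heat gain = 15200 W.)

Q = 15.2 kW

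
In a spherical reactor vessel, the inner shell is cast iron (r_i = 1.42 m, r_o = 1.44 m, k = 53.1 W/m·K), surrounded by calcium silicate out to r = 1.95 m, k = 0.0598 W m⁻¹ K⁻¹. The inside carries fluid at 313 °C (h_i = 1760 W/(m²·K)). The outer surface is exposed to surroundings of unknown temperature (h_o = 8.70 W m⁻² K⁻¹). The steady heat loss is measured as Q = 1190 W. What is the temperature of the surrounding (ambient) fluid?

Series resistances:
  R_conv,in = 1/(4πr²h) = 1/(4π·1.42²·1760) = 2.242×10^-5 K/W
  R_cast iron = (1/1.42 − 1/1.44)/(4πk) = 0.009781/(4π·53.1) = 1.466×10^-5 K/W
  R_calcium silicate = (1/1.44 − 1/1.95)/(4πk) = 0.1816/(4π·0.0598) = 0.2417 K/W
  R_conv,out = 1/(4πr²h) = 1/(4π·1.95²·8.70) = 0.002405 K/W
ΣR = 0.2441 K/W
ΔT = Q·ΣR = 1190 × 0.2441 = 290.5 K
Heat flows outward, so T_out = T_in − ΔT = 313 − 290.5 = 22.5 °C

T_out = 22.5 °C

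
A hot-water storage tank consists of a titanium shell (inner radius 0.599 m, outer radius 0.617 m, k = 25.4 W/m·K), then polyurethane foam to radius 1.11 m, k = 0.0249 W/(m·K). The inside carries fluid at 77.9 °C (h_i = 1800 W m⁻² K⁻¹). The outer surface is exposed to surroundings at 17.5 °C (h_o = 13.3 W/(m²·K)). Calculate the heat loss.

Q = 26.2 W

Resistance network (inner→outer):
  R_conv,in = 1/(4πr²h) = 1/(4π·0.599²·1800) = 1.232×10^-4 K/W
  R_titanium = (1/0.599 − 1/0.617)/(4πk) = 0.04870/(4π·25.4) = 1.526×10^-4 K/W
  R_polyurethane foam = (1/0.617 − 1/1.11)/(4πk) = 0.7198/(4π·0.0249) = 2.301 K/W
  R_conv,out = 1/(4πr²h) = 1/(4π·1.11²·13.3) = 0.004856 K/W
ΣR = 1.232×10^-4 + 1.526×10^-4 + 2.301 + 0.004856 = 2.306 K/W
Q = ΔT/ΣR = (77.9 °C − 17.5 °C)/2.306 = 26.2 W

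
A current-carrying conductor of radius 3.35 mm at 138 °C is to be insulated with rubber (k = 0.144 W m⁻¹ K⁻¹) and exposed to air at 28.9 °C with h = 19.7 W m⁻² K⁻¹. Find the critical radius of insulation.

For a cylinder, r_cr = k_ins/h = 0.144/19.7 = 0.00731 m = 0.731 cm

r_cr = 0.731 cm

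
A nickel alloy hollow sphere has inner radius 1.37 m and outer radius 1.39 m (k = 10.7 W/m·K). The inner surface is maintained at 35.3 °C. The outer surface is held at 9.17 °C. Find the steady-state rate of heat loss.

Q = 4πk·ΔT/(1/r₁ − 1/r₂) = 4π × 10.7 × 26.13 / (1/1.37 − 1/1.39) = 3.35×10^5 W

Q = 335 kW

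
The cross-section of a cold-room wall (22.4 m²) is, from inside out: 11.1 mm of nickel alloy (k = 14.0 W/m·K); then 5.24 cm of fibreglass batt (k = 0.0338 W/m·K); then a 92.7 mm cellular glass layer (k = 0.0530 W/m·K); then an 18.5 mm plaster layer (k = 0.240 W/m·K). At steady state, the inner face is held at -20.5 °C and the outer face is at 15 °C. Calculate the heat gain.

Treat each layer as a resistance in series:
  R_nickel alloy = L/(kA) = 0.0111/(14.0·22.4) = 3.540×10^-5 K/W
  R_fibreglass batt = L/(kA) = 0.0524/(0.0338·22.4) = 0.06921 K/W
  R_cellular glass = L/(kA) = 0.0927/(0.0530·22.4) = 0.07808 K/W
  R_plaster = L/(kA) = 0.0185/(0.240·22.4) = 0.003441 K/W
ΣR = 3.540×10^-5 + 0.06921 + 0.07808 + 0.003441 = 0.1508 K/W
Q = ΔT/ΣR = (-20.5 °C − 15 °C)/0.1508 = -235 W
(Negative Q ⇒ heat flows inward; heat gain = 235 W.)

Q = 235 W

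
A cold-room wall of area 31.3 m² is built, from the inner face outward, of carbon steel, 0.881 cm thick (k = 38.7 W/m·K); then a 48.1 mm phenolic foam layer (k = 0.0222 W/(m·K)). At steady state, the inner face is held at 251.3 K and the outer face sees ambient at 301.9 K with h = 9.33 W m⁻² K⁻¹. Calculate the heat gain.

Q = 696 W

Resistance network (inner→outer):
  R_carbon steel = L/(kA) = 0.00881/(38.7·31.3) = 7.273×10^-6 K/W
  R_phenolic foam = L/(kA) = 0.0481/(0.0222·31.3) = 0.06922 K/W
  R_conv,out = 1/(hA) = 1/(9.33·31.3) = 0.003424 K/W
ΣR = 7.273×10^-6 + 0.06922 + 0.003424 = 0.07265 K/W
Q = ΔT/ΣR = (251.3 K − 301.9 K)/0.07265 = -696 W
(Negative Q ⇒ heat flows inward; heat gain = 696 W.)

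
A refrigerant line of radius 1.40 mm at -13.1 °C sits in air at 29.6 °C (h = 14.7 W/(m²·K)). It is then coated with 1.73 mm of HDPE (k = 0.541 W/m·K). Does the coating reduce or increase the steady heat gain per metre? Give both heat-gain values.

Critical radius for a cylinder: r_cr = k/h = 0.0368 m = 3.68 cm.
Outer radius after coating: r₂ = 0.00140 + 0.00173 = 0.00313 m.
Since r₁ < r_cr and r₂ ≤ r_cr, the coating moves toward the maximum at r_cr — heat gain rises.
Bare: R = 1/(2πr₁h) = 7.733 m·K/W; Q = 42.7/7.733 = 5.52 W/m.
Coated: R = R_cond + R_conv = 3.696 m·K/W; Q = 42.7/3.696 = 11.6 W/m.

increases: 5.52 → 11.6 W/m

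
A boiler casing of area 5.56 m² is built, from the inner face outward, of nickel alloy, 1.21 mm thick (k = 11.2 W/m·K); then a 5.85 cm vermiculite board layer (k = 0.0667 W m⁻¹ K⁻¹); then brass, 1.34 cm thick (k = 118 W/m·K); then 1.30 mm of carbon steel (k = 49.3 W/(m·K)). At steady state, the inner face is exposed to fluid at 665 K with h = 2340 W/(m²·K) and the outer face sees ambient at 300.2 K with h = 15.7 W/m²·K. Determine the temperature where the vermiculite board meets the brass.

T = 324.9 K

Treat each layer as a resistance in series:
  R_conv,in = 1/(hA) = 1/(2340·5.56) = 7.686×10^-5 K/W
  R_nickel alloy = L/(kA) = 0.00121/(11.2·5.56) = 1.943×10^-5 K/W
  R_vermiculite board = L/(kA) = 0.0585/(0.0667·5.56) = 0.1577 K/W
  R_brass = L/(kA) = 0.0134/(118·5.56) = 2.042×10^-5 K/W
  R_carbon steel = L/(kA) = 0.00130/(49.3·5.56) = 4.743×10^-6 K/W
  R_conv,out = 1/(hA) = 1/(15.7·5.56) = 0.01146 K/W
ΣR = 7.686×10^-5 + 1.943×10^-5 + 0.1577 + 2.042×10^-5 + 4.743×10^-6 + 0.01146 = 0.1693 K/W
Q = ΔT/ΣR = (665 K − 300.2 K)/0.1693 = 2155 W
From the inner boundary to the vermiculite board/brass interface, ΣR_partial = 0.1578 K/W.
T_interface = T_in − Q·ΣR_partial = 665 K − (2155)(0.1578) = 324.9 K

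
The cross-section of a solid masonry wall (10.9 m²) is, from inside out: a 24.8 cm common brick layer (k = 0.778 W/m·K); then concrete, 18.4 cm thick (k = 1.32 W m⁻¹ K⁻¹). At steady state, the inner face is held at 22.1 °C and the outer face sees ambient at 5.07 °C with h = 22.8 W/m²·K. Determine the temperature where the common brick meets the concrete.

T = 11.3 °C

Treat each layer as a resistance in series:
  R_common brick = L/(kA) = 0.248/(0.778·10.9) = 0.02924 K/W
  R_concrete = L/(kA) = 0.184/(1.32·10.9) = 0.01279 K/W
  R_conv,out = 1/(hA) = 1/(22.8·10.9) = 0.004024 K/W
ΣR = 0.02924 + 0.01279 + 0.004024 = 0.04605 K/W
Q = ΔT/ΣR = (22.1 °C − 5.07 °C)/0.04605 = 369.8 W
From the inner boundary to the common brick/concrete interface, ΣR_partial = 0.02924 K/W.
T_interface = T_in − Q·ΣR_partial = 22.1 °C − (369.8)(0.02924) = 11.3 °C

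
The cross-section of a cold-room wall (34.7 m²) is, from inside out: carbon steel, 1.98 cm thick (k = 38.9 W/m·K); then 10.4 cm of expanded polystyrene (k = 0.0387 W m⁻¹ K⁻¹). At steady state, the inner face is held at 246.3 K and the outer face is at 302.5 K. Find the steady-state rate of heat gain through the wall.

Q = 726 W

Resistance network (inner→outer):
  R_carbon steel = L/(kA) = 0.0198/(38.9·34.7) = 1.467×10^-5 K/W
  R_expanded polystyrene = L/(kA) = 0.104/(0.0387·34.7) = 0.07744 K/W
ΣR = 1.467×10^-5 + 0.07744 = 0.07745 K/W
Q = ΔT/ΣR = (246.3 K − 302.5 K)/0.07745 = -726 W
(Negative Q ⇒ heat flows inward; heat gain = 726 W.)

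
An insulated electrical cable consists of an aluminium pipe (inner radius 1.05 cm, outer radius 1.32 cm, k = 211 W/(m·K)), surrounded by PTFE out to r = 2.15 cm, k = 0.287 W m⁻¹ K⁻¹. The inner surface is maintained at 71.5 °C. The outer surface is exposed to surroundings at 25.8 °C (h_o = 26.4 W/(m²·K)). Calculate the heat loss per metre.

Series thermal resistances, inner to outer:
  R'_aluminium = ln(0.0132/0.0105)/(2πk) = 0.2288/(2π·211) = 1.726×10^-4 m·K/W
  R'_PTFE = ln(0.0215/0.0132)/(2πk) = 0.4878/(2π·0.287) = 0.2705 m·K/W
  R'_conv,out = 1/(2πr h) = 1/(2π·0.0215·26.4) = 0.2804 m·K/W
ΣR = 1.726×10^-4 + 0.2705 + 0.2804 = 0.5511 m·K/W
Q' = ΔT/ΣR = (71.5 °C − 25.8 °C)/0.5511 = 82.9 W/m

Q' = 82.9 W/m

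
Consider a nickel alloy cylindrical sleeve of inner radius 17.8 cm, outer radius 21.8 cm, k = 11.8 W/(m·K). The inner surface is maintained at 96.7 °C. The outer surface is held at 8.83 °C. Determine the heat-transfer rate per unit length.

Q' = 32.1 kW/m

Q' = 2πk·ΔT/ln(r₂/r₁) = 2π × 11.8 × 87.87 / ln(0.218/0.178) = 32100 W/m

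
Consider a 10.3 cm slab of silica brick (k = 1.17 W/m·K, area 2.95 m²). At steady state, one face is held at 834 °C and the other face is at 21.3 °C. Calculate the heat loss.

Q = 27.2 kW

Q = kA·ΔT/L = 1.17 × 2.95 × |834 °C − 21.3 °C| / 0.103 = 27200 W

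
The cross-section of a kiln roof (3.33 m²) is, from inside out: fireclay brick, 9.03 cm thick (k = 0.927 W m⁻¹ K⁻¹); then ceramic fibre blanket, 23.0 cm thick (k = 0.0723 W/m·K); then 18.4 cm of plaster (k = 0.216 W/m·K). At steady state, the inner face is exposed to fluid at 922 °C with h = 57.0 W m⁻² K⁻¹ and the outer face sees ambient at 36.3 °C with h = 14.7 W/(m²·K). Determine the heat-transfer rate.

Series thermal resistances, inner to outer:
  R_conv,in = 1/(hA) = 1/(57.0·3.33) = 0.005268 K/W
  R_fireclay brick = L/(kA) = 0.0903/(0.927·3.33) = 0.02925 K/W
  R_ceramic fibre blanket = L/(kA) = 0.230/(0.0723·3.33) = 0.9553 K/W
  R_plaster = L/(kA) = 0.184/(0.216·3.33) = 0.2558 K/W
  R_conv,out = 1/(hA) = 1/(14.7·3.33) = 0.02043 K/W
ΣR = 0.005268 + 0.02925 + 0.9553 + 0.2558 + 0.02043 = 1.266 K/W
Q = ΔT/ΣR = (922 °C − 36.3 °C)/1.266 = 700 W

Q = 700 W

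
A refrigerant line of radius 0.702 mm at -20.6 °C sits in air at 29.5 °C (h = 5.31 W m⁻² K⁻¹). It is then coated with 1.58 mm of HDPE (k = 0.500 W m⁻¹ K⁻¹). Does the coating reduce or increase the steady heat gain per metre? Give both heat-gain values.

Critical radius for a cylinder: r_cr = k/h = 0.0942 m = 9.42 cm.
Outer radius after coating: r₂ = 7.02×10^-4 + 0.00158 = 0.002282 m.
Since r₁ < r_cr and r₂ ≤ r_cr, the coating moves toward the maximum at r_cr — heat gain rises.
Bare: R = 1/(2πr₁h) = 42.70 m·K/W; Q = 50.1/42.70 = 1.17 W/m.
Coated: R = R_cond + R_conv = 13.51 m·K/W; Q = 50.1/13.51 = 3.71 W/m.

increases: 1.17 → 3.71 W/m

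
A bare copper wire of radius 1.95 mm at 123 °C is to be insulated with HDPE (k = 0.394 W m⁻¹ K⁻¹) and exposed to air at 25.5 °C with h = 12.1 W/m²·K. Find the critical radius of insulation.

For a cylinder, r_cr = k_ins/h = 0.394/12.1 = 0.0326 m = 3.26 cm

r_cr = 3.26 cm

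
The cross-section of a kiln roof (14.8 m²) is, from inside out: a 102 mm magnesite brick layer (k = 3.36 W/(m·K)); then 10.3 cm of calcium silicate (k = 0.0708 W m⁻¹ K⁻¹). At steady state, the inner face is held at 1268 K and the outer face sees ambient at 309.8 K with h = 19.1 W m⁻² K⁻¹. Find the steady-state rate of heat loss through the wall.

Q = 9.22 kW

Treat each layer as a resistance in series:
  R_magnesite brick = L/(kA) = 0.102/(3.36·14.8) = 0.002051 K/W
  R_calcium silicate = L/(kA) = 0.103/(0.0708·14.8) = 0.09830 K/W
  R_conv,out = 1/(hA) = 1/(19.1·14.8) = 0.003538 K/W
ΣR = 0.002051 + 0.09830 + 0.003538 = 0.1039 K/W
Q = ΔT/ΣR = (1268 K − 309.8 K)/0.1039 = 9220 W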